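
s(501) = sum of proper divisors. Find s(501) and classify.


Proper divisors: 1, 3, 167
Sum = 1 + 3 + 167 = 171
171 < 501 → deficient

s(501) = 171 (deficient)


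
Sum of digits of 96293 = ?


9 + 6 + 2 + 9 + 3 = 29


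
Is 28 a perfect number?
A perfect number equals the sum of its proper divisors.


Proper divisors of 28: 1, 2, 4, 7, 14
Sum = 1 + 2 + 4 + 7 + 14 = 28

Yes, 28 is perfect (28 = 28)


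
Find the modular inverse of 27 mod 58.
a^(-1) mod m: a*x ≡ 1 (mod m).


Use the extended Euclidean algorithm on (58, 27); each row r = 58*s + 27*t:
r=58, s=1, t=0
r=27, s=0, t=1
q=2: r=4, s=1, t=-2   [58*(1) + 27*(-2) = 4]
q=6: r=3, s=-6, t=13   [58*(-6) + 27*(13) = 3]
q=1: r=1, s=7, t=-15   [58*(7) + 27*(-15) = 1]
q=3: r=0, s=-27, t=58   [58*(-27) + 27*(58) = 0]
GCD = 1 with t = -15, so 27*(-15) ≡ 1 (mod 58)
Inverse = -15 mod 58 = 43
Check: 27 * 43 = 1161 ≡ 1 (mod 58)

27^(-1) ≡ 43 (mod 58)


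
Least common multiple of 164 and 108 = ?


GCD(164, 108) = 4
LCM = 164*108/4 = 17712/4 = 4428

LCM = 4428


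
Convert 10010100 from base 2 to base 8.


10010100 (base 2) = 148 (decimal)
148 (decimal) = 224 (base 8)


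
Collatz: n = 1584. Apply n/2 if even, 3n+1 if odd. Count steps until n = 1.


1584 → 792 → 396 → 198 → 99 → 298 → 149 → 448 → 224 → 112 → 56 → 28 → 14 → 7 → 22 → 11 → 34 → 17 → 52 → 26 → 13 → 40 → 20 → 10 → 5 → 16 → 8 → 4 → 2 → 1
Total steps = 29

29 steps


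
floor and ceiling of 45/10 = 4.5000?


45/10 = 4.5000
floor = 4
ceil = 5

floor = 4, ceil = 5


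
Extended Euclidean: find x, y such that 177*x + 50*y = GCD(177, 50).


Tabular extended Euclidean (each row: r = 177*s + 50*t):
r=177, s=1, t=0
r=50, s=0, t=1
q=3: r=27, s=1, t=-3   [177*(1) + 50*(-3) = 27]
q=1: r=23, s=-1, t=4   [177*(-1) + 50*(4) = 23]
q=1: r=4, s=2, t=-7   [177*(2) + 50*(-7) = 4]
q=5: r=3, s=-11, t=39   [177*(-11) + 50*(39) = 3]
q=1: r=1, s=13, t=-46   [177*(13) + 50*(-46) = 1]
q=3: r=0, s=-50, t=177   [177*(-50) + 50*(177) = 0]
GCD = 1; from the row with r=1: x=13, y=-46
Check: 177*(13) + 50*(-46) = 2301 - 2300 = 1

GCD = 1, x = 13, y = -46


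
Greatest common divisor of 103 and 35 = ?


103 = 2 * 35 + 33
35 = 1 * 33 + 2
33 = 16 * 2 + 1
2 = 2 * 1 + 0
GCD = 1


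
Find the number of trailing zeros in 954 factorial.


floor(954/5) = 190
floor(954/25) = 38
floor(954/125) = 7
floor(954/625) = 1
Total = 236

236 trailing zeros


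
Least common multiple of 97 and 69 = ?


GCD(97, 69) = 1
LCM = 97*69/1 = 6693/1 = 6693

LCM = 6693


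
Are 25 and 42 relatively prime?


Euclidean algorithm:
42 = 1 * 25 + 17
25 = 1 * 17 + 8
17 = 2 * 8 + 1
8 = 8 * 1 + 0
GCD(25, 42) = 1

Yes, coprime (GCD = 1)


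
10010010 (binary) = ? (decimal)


10010010 (base 2) = 146 (decimal)
146 (decimal) = 146 (base 10)


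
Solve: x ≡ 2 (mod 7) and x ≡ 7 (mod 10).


M = 7*10 = 70
M1 = M/7 = 10, M2 = M/10 = 7
M1^(-1) mod 7 = 5, M2^(-1) mod 10 = 3
x = 2*10*5 + 7*7*3 = 247
247 mod 70 = 37
Check: 37 mod 7 = 2 ✓, 37 mod 10 = 7 ✓

x ≡ 37 (mod 70)


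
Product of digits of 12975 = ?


1 × 2 × 9 × 7 × 5 = 630


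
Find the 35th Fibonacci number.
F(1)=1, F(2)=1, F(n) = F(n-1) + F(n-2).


Sequence: 1, 1, 2, 3, 5, 8, 13, 21, 34, 55, 89, 144, 233, 377, 610, 987, 1597, 2584, 4181, 6765, 10946, 17711, 28657, 46368, 75025, 121393, 196418, 317811, 514229, 832040, 1346269, 2178309, 3524578, 5702887, 9227465
F(35) = 9227465


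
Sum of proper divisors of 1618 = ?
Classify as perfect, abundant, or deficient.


Proper divisors: 1, 2, 809
Sum = 1 + 2 + 809 = 812
812 < 1618 → deficient

s(1618) = 812 (deficient)


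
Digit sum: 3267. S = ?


3 + 2 + 6 + 7 = 18


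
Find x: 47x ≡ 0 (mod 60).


GCD(47, 60) = 1, unique solution
a^(-1) mod 60 = 23
x = 23 * 0 mod 60 = 0

x ≡ 0 (mod 60)


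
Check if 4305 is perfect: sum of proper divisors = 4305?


Proper divisors of 4305: 1, 3, 5, 7, 15, 21, 35, 41, 105, 123, 205, 287, 615, 861, 1435
Sum = 1 + 3 + 5 + 7 + 15 + 21 + 35 + 41 + 105 + 123 + 205 + 287 + 615 + 861 + 1435 = 3759

No, 4305 is not perfect (3759 ≠ 4305)


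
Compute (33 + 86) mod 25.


33 + 86 = 119
119 mod 25 = 19


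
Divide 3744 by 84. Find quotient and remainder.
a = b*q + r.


3744 = 84 * 44 + 48
Check: 3696 + 48 = 3744

q = 44, r = 48


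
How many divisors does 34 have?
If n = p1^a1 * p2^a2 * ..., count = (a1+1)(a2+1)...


34 = 2^1 × 17^1
d(34) = (1+1) × (1+1) = 4

4 divisors


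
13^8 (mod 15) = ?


13^1 mod 15 = 13
13^2 mod 15 = 4
13^3 mod 15 = 7
13^4 mod 15 = 1
13^5 mod 15 = 13
13^6 mod 15 = 4
13^7 mod 15 = 7
13^8 mod 15 = 1


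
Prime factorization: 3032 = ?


3032 / 2 = 1516
1516 / 2 = 758
758 / 2 = 379
379 / 379 = 1
3032 = 2^3 × 379


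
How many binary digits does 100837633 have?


100837633 in base 2 = 110000000101010100100000001
Number of digits = 27

27 digits (base 2)


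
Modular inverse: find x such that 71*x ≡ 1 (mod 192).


Use the extended Euclidean algorithm on (192, 71); each row r = 192*s + 71*t:
r=192, s=1, t=0
r=71, s=0, t=1
q=2: r=50, s=1, t=-2   [192*(1) + 71*(-2) = 50]
q=1: r=21, s=-1, t=3   [192*(-1) + 71*(3) = 21]
q=2: r=8, s=3, t=-8   [192*(3) + 71*(-8) = 8]
q=2: r=5, s=-7, t=19   [192*(-7) + 71*(19) = 5]
q=1: r=3, s=10, t=-27   [192*(10) + 71*(-27) = 3]
q=1: r=2, s=-17, t=46   [192*(-17) + 71*(46) = 2]
q=1: r=1, s=27, t=-73   [192*(27) + 71*(-73) = 1]
q=2: r=0, s=-71, t=192   [192*(-71) + 71*(192) = 0]
GCD = 1 with t = -73, so 71*(-73) ≡ 1 (mod 192)
Inverse = -73 mod 192 = 119
Check: 71 * 119 = 8449 ≡ 1 (mod 192)

71^(-1) ≡ 119 (mod 192)


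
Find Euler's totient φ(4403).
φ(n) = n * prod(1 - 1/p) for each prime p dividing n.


4403 = 7 × 17 × 37
Prime factors: 7, 17, 37
φ(4403) = 4403 × (1-1/7) × (1-1/17) × (1-1/37)
= 4403 × 6/7 × 16/17 × 36/37 = 3456

φ(4403) = 3456


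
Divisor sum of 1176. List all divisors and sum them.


Divisors of 1176: 1, 2, 3, 4, 6, 7, 8, 12, 14, 21, 24, 28, 42, 49, 56, 84, 98, 147, 168, 196, 294, 392, 588, 1176
Sum = 1 + 2 + 3 + 4 + 6 + 7 + 8 + 12 + 14 + 21 + 24 + 28 + 42 + 49 + 56 + 84 + 98 + 147 + 168 + 196 + 294 + 392 + 588 + 1176 = 3420

σ(1176) = 3420


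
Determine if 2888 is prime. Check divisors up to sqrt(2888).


2888 / 2 = 1444 (exact division)
2888 is NOT prime.

No, 2888 is not prime


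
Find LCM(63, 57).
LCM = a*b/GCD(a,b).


GCD(63, 57) = 3
LCM = 63*57/3 = 3591/3 = 1197

LCM = 1197


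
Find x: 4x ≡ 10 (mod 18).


GCD(4, 18) = 2 divides 10
Divide: 2x ≡ 5 (mod 9)
x ≡ 7 (mod 9)


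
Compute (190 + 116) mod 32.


190 + 116 = 306
306 mod 32 = 18


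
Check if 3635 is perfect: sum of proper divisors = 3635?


Proper divisors of 3635: 1, 5, 727
Sum = 1 + 5 + 727 = 733

No, 3635 is not perfect (733 ≠ 3635)


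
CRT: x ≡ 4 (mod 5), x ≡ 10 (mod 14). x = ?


M = 5*14 = 70
M1 = M/5 = 14, M2 = M/14 = 5
M1^(-1) mod 5 = 4, M2^(-1) mod 14 = 3
x = 4*14*4 + 10*5*3 = 374
374 mod 70 = 24
Check: 24 mod 5 = 4 ✓, 24 mod 14 = 10 ✓

x ≡ 24 (mod 70)


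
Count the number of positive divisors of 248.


248 = 2^3 × 31^1
d(248) = (3+1) × (1+1) = 8

8 divisors


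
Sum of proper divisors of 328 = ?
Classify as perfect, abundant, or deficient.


Proper divisors: 1, 2, 4, 8, 41, 82, 164
Sum = 1 + 2 + 4 + 8 + 41 + 82 + 164 = 302
302 < 328 → deficient

s(328) = 302 (deficient)


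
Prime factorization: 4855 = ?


4855 / 5 = 971
971 / 971 = 1
4855 = 5 × 971


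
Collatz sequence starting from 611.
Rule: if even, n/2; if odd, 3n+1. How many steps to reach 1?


611 → 1834 → 917 → 2752 → 1376 → 688 → 344 → 172 → 86 → 43 → 130 → 65 → 196 → 98 → 49 → 148 → 74 → 37 → 112 → 56 → 28 → 14 → 7 → 22 → 11 → 34 → 17 → 52 → 26 → 13 → 40 → 20 → 10 → 5 → 16 → 8 → 4 → 2 → 1
Total steps = 38

38 steps


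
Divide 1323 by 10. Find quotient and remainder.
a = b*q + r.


1323 = 10 * 132 + 3
Check: 1320 + 3 = 1323

q = 132, r = 3


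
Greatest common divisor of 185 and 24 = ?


185 = 7 * 24 + 17
24 = 1 * 17 + 7
17 = 2 * 7 + 3
7 = 2 * 3 + 1
3 = 3 * 1 + 0
GCD = 1


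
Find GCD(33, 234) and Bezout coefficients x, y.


Tabular extended Euclidean (each row: r = 33*s + 234*t):
r=33, s=1, t=0
r=234, s=0, t=1
q=0: r=33, s=1, t=0   [33*(1) + 234*(0) = 33]
q=7: r=3, s=-7, t=1   [33*(-7) + 234*(1) = 3]
q=11: r=0, s=78, t=-11   [33*(78) + 234*(-11) = 0]
GCD = 3; from the row with r=3: x=-7, y=1
Check: 33*(-7) + 234*(1) = -231 + 234 = 3

GCD = 3, x = -7, y = 1


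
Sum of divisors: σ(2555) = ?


Divisors of 2555: 1, 5, 7, 35, 73, 365, 511, 2555
Sum = 1 + 5 + 7 + 35 + 73 + 365 + 511 + 2555 = 3552

σ(2555) = 3552


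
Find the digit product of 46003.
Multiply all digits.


4 × 6 × 0 × 0 × 3 = 0


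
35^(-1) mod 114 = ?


Use the extended Euclidean algorithm on (114, 35); each row r = 114*s + 35*t:
r=114, s=1, t=0
r=35, s=0, t=1
q=3: r=9, s=1, t=-3   [114*(1) + 35*(-3) = 9]
q=3: r=8, s=-3, t=10   [114*(-3) + 35*(10) = 8]
q=1: r=1, s=4, t=-13   [114*(4) + 35*(-13) = 1]
q=8: r=0, s=-35, t=114   [114*(-35) + 35*(114) = 0]
GCD = 1 with t = -13, so 35*(-13) ≡ 1 (mod 114)
Inverse = -13 mod 114 = 101
Check: 35 * 101 = 3535 ≡ 1 (mod 114)

35^(-1) ≡ 101 (mod 114)


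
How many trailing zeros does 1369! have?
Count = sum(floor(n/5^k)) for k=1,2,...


floor(1369/5) = 273
floor(1369/25) = 54
floor(1369/125) = 10
floor(1369/625) = 2
Total = 339

339 trailing zeros


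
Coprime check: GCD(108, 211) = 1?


Euclidean algorithm:
211 = 1 * 108 + 103
108 = 1 * 103 + 5
103 = 20 * 5 + 3
5 = 1 * 3 + 2
3 = 1 * 2 + 1
2 = 2 * 1 + 0
GCD(108, 211) = 1

Yes, coprime (GCD = 1)


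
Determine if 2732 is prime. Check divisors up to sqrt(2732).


2732 / 2 = 1366 (exact division)
2732 is NOT prime.

No, 2732 is not prime


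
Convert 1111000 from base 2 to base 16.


1111000 (base 2) = 120 (decimal)
120 (decimal) = 78 (base 16)


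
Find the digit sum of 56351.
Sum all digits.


5 + 6 + 3 + 5 + 1 = 20


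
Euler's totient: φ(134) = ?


134 = 2 × 67
Prime factors: 2, 67
φ(134) = 134 × (1-1/2) × (1-1/67)
= 134 × 1/2 × 66/67 = 66

φ(134) = 66


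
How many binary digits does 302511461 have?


302511461 in base 2 = 10010000001111111010101100101
Number of digits = 29

29 digits (base 2)


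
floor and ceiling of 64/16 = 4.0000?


64/16 = 4.0000
floor = 4
ceil = 4

floor = 4, ceil = 4


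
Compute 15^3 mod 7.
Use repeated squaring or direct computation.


15^1 mod 7 = 1
15^2 mod 7 = 1
15^3 mod 7 = 1


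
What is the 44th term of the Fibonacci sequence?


Sequence: 1, 1, 2, 3, 5, 8, 13, 21, 34, 55, 89, 144, 233, 377, 610, 987, 1597, 2584, 4181, 6765, 10946, 17711, 28657, 46368, 75025, 121393, 196418, 317811, 514229, 832040, 1346269, 2178309, 3524578, 5702887, 9227465, 14930352, 24157817, 39088169, 63245986, 102334155, 165580141, 267914296, 433494437, 701408733
F(44) = 701408733


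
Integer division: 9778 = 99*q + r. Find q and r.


9778 = 99 * 98 + 76
Check: 9702 + 76 = 9778

q = 98, r = 76


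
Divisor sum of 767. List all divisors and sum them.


Divisors of 767: 1, 13, 59, 767
Sum = 1 + 13 + 59 + 767 = 840

σ(767) = 840


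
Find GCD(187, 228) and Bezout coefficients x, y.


Tabular extended Euclidean (each row: r = 187*s + 228*t):
r=187, s=1, t=0
r=228, s=0, t=1
q=0: r=187, s=1, t=0   [187*(1) + 228*(0) = 187]
q=1: r=41, s=-1, t=1   [187*(-1) + 228*(1) = 41]
q=4: r=23, s=5, t=-4   [187*(5) + 228*(-4) = 23]
q=1: r=18, s=-6, t=5   [187*(-6) + 228*(5) = 18]
q=1: r=5, s=11, t=-9   [187*(11) + 228*(-9) = 5]
q=3: r=3, s=-39, t=32   [187*(-39) + 228*(32) = 3]
q=1: r=2, s=50, t=-41   [187*(50) + 228*(-41) = 2]
q=1: r=1, s=-89, t=73   [187*(-89) + 228*(73) = 1]
q=2: r=0, s=228, t=-187   [187*(228) + 228*(-187) = 0]
GCD = 1; from the row with r=1: x=-89, y=73
Check: 187*(-89) + 228*(73) = -16643 + 16644 = 1

GCD = 1, x = -89, y = 73


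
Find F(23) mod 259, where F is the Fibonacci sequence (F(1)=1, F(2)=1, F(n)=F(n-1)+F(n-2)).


F(k) mod 259 for k=1..23:
1, 1, 2, 3, 5, 8, 13, 21, 34, 55, 89, 144, 233, 118, 92, 210, 43, 253, 37, 31, 68, 99, 167
F(23) mod 259 = 167


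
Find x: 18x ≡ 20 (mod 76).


GCD(18, 76) = 2 divides 20
Divide: 9x ≡ 10 (mod 38)
x ≡ 18 (mod 38)


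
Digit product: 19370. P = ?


1 × 9 × 3 × 7 × 0 = 0


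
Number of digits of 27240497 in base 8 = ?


27240497 in base 8 = 147724061
Number of digits = 9

9 digits (base 8)


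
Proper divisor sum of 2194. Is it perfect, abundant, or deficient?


Proper divisors: 1, 2, 1097
Sum = 1 + 2 + 1097 = 1100
1100 < 2194 → deficient

s(2194) = 1100 (deficient)


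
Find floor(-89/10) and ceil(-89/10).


-89/10 = -8.9000
floor = -9
ceil = -8

floor = -9, ceil = -8


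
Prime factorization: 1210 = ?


1210 / 2 = 605
605 / 5 = 121
121 / 11 = 11
11 / 11 = 1
1210 = 2 × 5 × 11^2


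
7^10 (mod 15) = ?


7^1 mod 15 = 7
7^2 mod 15 = 4
7^3 mod 15 = 13
7^4 mod 15 = 1
7^5 mod 15 = 7
7^6 mod 15 = 4
7^7 mod 15 = 13
7^8 mod 15 = 1
7^9 mod 15 = 7
7^10 mod 15 = 4


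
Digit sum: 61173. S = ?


6 + 1 + 1 + 7 + 3 = 18


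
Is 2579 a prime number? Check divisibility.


Check divisors up to sqrt(2579) = 50.7839
No divisors found.
2579 is prime.

Yes, 2579 is prime


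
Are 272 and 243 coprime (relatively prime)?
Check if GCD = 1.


Euclidean algorithm:
272 = 1 * 243 + 29
243 = 8 * 29 + 11
29 = 2 * 11 + 7
11 = 1 * 7 + 4
7 = 1 * 4 + 3
4 = 1 * 3 + 1
3 = 3 * 1 + 0
GCD(272, 243) = 1

Yes, coprime (GCD = 1)


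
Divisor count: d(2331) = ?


2331 = 3^2 × 7^1 × 37^1
d(2331) = (2+1) × (1+1) × (1+1) = 12

12 divisors


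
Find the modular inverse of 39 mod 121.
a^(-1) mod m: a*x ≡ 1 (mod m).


Use the extended Euclidean algorithm on (121, 39); each row r = 121*s + 39*t:
r=121, s=1, t=0
r=39, s=0, t=1
q=3: r=4, s=1, t=-3   [121*(1) + 39*(-3) = 4]
q=9: r=3, s=-9, t=28   [121*(-9) + 39*(28) = 3]
q=1: r=1, s=10, t=-31   [121*(10) + 39*(-31) = 1]
q=3: r=0, s=-39, t=121   [121*(-39) + 39*(121) = 0]
GCD = 1 with t = -31, so 39*(-31) ≡ 1 (mod 121)
Inverse = -31 mod 121 = 90
Check: 39 * 90 = 3510 ≡ 1 (mod 121)

39^(-1) ≡ 90 (mod 121)


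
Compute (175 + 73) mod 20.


175 + 73 = 248
248 mod 20 = 8


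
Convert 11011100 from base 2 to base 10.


11011100 (base 2) = 220 (decimal)
220 (decimal) = 220 (base 10)


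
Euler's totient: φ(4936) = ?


4936 = 2^3 × 617
Prime factors: 2, 617
φ(4936) = 4936 × (1-1/2) × (1-1/617)
= 4936 × 1/2 × 616/617 = 2464

φ(4936) = 2464


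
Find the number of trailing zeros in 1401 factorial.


floor(1401/5) = 280
floor(1401/25) = 56
floor(1401/125) = 11
floor(1401/625) = 2
Total = 349

349 trailing zeros


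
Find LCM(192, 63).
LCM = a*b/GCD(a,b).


GCD(192, 63) = 3
LCM = 192*63/3 = 12096/3 = 4032

LCM = 4032


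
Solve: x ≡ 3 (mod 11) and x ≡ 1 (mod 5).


M = 11*5 = 55
M1 = M/11 = 5, M2 = M/5 = 11
M1^(-1) mod 11 = 9, M2^(-1) mod 5 = 1
x = 3*5*9 + 1*11*1 = 146
146 mod 55 = 36
Check: 36 mod 11 = 3 ✓, 36 mod 5 = 1 ✓

x ≡ 36 (mod 55)


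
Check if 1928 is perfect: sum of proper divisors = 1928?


Proper divisors of 1928: 1, 2, 4, 8, 241, 482, 964
Sum = 1 + 2 + 4 + 8 + 241 + 482 + 964 = 1702

No, 1928 is not perfect (1702 ≠ 1928)


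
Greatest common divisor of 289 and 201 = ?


289 = 1 * 201 + 88
201 = 2 * 88 + 25
88 = 3 * 25 + 13
25 = 1 * 13 + 12
13 = 1 * 12 + 1
12 = 12 * 1 + 0
GCD = 1


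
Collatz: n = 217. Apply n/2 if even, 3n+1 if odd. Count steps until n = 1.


217 → 652 → 326 → 163 → 490 → 245 → 736 → 368 → 184 → 92 → 46 → 23 → 70 → 35 → 106 → 53 → 160 → 80 → 40 → 20 → 10 → 5 → 16 → 8 → 4 → 2 → 1
Total steps = 26

26 steps


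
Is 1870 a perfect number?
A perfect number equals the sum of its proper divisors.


Proper divisors of 1870: 1, 2, 5, 10, 11, 17, 22, 34, 55, 85, 110, 170, 187, 374, 935
Sum = 1 + 2 + 5 + 10 + 11 + 17 + 22 + 34 + 55 + 85 + 110 + 170 + 187 + 374 + 935 = 2018

No, 1870 is not perfect (2018 ≠ 1870)


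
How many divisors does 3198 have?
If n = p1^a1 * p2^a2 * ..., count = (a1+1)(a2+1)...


3198 = 2^1 × 3^1 × 13^1 × 41^1
d(3198) = (1+1) × (1+1) × (1+1) × (1+1) = 16

16 divisors


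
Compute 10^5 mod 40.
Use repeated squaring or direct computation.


10^1 mod 40 = 10
10^2 mod 40 = 20
10^3 mod 40 = 0
10^4 mod 40 = 0
10^5 mod 40 = 0


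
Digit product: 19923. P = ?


1 × 9 × 9 × 2 × 3 = 486


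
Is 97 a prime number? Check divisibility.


Check divisors up to sqrt(97) = 9.8489
No divisors found.
97 is prime.

Yes, 97 is prime


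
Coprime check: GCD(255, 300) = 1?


Euclidean algorithm:
300 = 1 * 255 + 45
255 = 5 * 45 + 30
45 = 1 * 30 + 15
30 = 2 * 15 + 0
GCD(255, 300) = 15

No, not coprime (GCD = 15)


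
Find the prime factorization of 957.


957 / 3 = 319
319 / 11 = 29
29 / 29 = 1
957 = 3 × 11 × 29


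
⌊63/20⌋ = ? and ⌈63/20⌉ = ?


63/20 = 3.1500
floor = 3
ceil = 4

floor = 3, ceil = 4


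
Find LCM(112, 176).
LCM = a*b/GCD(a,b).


GCD(112, 176) = 16
LCM = 112*176/16 = 19712/16 = 1232

LCM = 1232


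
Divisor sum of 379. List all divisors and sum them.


Divisors of 379: 1, 379
Sum = 1 + 379 = 380

σ(379) = 380


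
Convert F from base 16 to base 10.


F (base 16) = 15 (decimal)
15 (decimal) = 15 (base 10)


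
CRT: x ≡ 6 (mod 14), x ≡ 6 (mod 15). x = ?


M = 14*15 = 210
M1 = M/14 = 15, M2 = M/15 = 14
M1^(-1) mod 14 = 1, M2^(-1) mod 15 = 14
x = 6*15*1 + 6*14*14 = 1266
1266 mod 210 = 6
Check: 6 mod 14 = 6 ✓, 6 mod 15 = 6 ✓

x ≡ 6 (mod 210)


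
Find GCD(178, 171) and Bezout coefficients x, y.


Tabular extended Euclidean (each row: r = 178*s + 171*t):
r=178, s=1, t=0
r=171, s=0, t=1
q=1: r=7, s=1, t=-1   [178*(1) + 171*(-1) = 7]
q=24: r=3, s=-24, t=25   [178*(-24) + 171*(25) = 3]
q=2: r=1, s=49, t=-51   [178*(49) + 171*(-51) = 1]
q=3: r=0, s=-171, t=178   [178*(-171) + 171*(178) = 0]
GCD = 1; from the row with r=1: x=49, y=-51
Check: 178*(49) + 171*(-51) = 8722 - 8721 = 1

GCD = 1, x = 49, y = -51


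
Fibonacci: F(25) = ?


Sequence: 1, 1, 2, 3, 5, 8, 13, 21, 34, 55, 89, 144, 233, 377, 610, 987, 1597, 2584, 4181, 6765, 10946, 17711, 28657, 46368, 75025
F(25) = 75025


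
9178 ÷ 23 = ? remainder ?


9178 = 23 * 399 + 1
Check: 9177 + 1 = 9178

q = 399, r = 1


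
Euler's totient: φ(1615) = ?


1615 = 5 × 17 × 19
Prime factors: 5, 17, 19
φ(1615) = 1615 × (1-1/5) × (1-1/17) × (1-1/19)
= 1615 × 4/5 × 16/17 × 18/19 = 1152

φ(1615) = 1152


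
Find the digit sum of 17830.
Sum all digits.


1 + 7 + 8 + 3 + 0 = 19


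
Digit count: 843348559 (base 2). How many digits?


843348559 in base 2 = 110010010001000111101001001111
Number of digits = 30

30 digits (base 2)


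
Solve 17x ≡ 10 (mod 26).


GCD(17, 26) = 1, unique solution
a^(-1) mod 26 = 23
x = 23 * 10 mod 26 = 22

x ≡ 22 (mod 26)


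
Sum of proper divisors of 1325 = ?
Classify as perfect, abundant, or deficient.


Proper divisors: 1, 5, 25, 53, 265
Sum = 1 + 5 + 25 + 53 + 265 = 349
349 < 1325 → deficient

s(1325) = 349 (deficient)


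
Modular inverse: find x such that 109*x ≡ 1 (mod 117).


Use the extended Euclidean algorithm on (117, 109); each row r = 117*s + 109*t:
r=117, s=1, t=0
r=109, s=0, t=1
q=1: r=8, s=1, t=-1   [117*(1) + 109*(-1) = 8]
q=13: r=5, s=-13, t=14   [117*(-13) + 109*(14) = 5]
q=1: r=3, s=14, t=-15   [117*(14) + 109*(-15) = 3]
q=1: r=2, s=-27, t=29   [117*(-27) + 109*(29) = 2]
q=1: r=1, s=41, t=-44   [117*(41) + 109*(-44) = 1]
q=2: r=0, s=-109, t=117   [117*(-109) + 109*(117) = 0]
GCD = 1 with t = -44, so 109*(-44) ≡ 1 (mod 117)
Inverse = -44 mod 117 = 73
Check: 109 * 73 = 7957 ≡ 1 (mod 117)

109^(-1) ≡ 73 (mod 117)


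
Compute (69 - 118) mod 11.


69 - 118 = -49
-49 mod 11 = 6


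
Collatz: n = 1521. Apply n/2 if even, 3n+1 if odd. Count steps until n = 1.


1521 → 4564 → 2282 → 1141 → 3424 → 1712 → 856 → 428 → 214 → 107 → 322 → 161 → 484 → 242 → 121 → 364 → 182 → 91 → 274 → 137 → 412 → 206 → 103 → 310 → 155 → 466 → 233 → 700 → 350 → 175 → 526 → 263 → 790 → 395 → 1186 → 593 → 1780 → 890 → 445 → 1336 → 668 → 334 → 167 → 502 → 251 → 754 → 377 → 1132 → 566 → 283 → 850 → 425 → 1276 → 638 → 319 → 958 → 479 → 1438 → 719 → 2158 → 1079 → 3238 → 1619 → 4858 → 2429 → 7288 → 3644 → 1822 → 911 → 2734 → 1367 → 4102 → 2051 → 6154 → 3077 → 9232 → 4616 → 2308 → 1154 → 577 → 1732 → 866 → 433 → 1300 → 650 → 325 → 976 → 488 → 244 → 122 → 61 → 184 → 92 → 46 → 23 → 70 → 35 → 106 → 53 → 160 → 80 → 40 → 20 → 10 → 5 → 16 → 8 → 4 → 2 → 1
Total steps = 109

109 steps


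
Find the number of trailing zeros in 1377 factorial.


floor(1377/5) = 275
floor(1377/25) = 55
floor(1377/125) = 11
floor(1377/625) = 2
Total = 343

343 trailing zeros


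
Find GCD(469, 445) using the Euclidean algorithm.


469 = 1 * 445 + 24
445 = 18 * 24 + 13
24 = 1 * 13 + 11
13 = 1 * 11 + 2
11 = 5 * 2 + 1
2 = 2 * 1 + 0
GCD = 1


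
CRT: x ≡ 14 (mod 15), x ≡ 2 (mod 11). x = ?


M = 15*11 = 165
M1 = M/15 = 11, M2 = M/11 = 15
M1^(-1) mod 15 = 11, M2^(-1) mod 11 = 3
x = 14*11*11 + 2*15*3 = 1784
1784 mod 165 = 134
Check: 134 mod 15 = 14 ✓, 134 mod 11 = 2 ✓

x ≡ 134 (mod 165)


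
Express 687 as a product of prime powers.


687 / 3 = 229
229 / 229 = 1
687 = 3 × 229


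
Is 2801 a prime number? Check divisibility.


Check divisors up to sqrt(2801) = 52.9245
No divisors found.
2801 is prime.

Yes, 2801 is prime


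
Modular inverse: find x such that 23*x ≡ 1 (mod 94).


Use the extended Euclidean algorithm on (94, 23); each row r = 94*s + 23*t:
r=94, s=1, t=0
r=23, s=0, t=1
q=4: r=2, s=1, t=-4   [94*(1) + 23*(-4) = 2]
q=11: r=1, s=-11, t=45   [94*(-11) + 23*(45) = 1]
q=2: r=0, s=23, t=-94   [94*(23) + 23*(-94) = 0]
GCD = 1 with t = 45, so 23*(45) ≡ 1 (mod 94)
Inverse = 45 mod 94 = 45
Check: 23 * 45 = 1035 ≡ 1 (mod 94)

23^(-1) ≡ 45 (mod 94)


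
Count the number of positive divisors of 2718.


2718 = 2^1 × 3^2 × 151^1
d(2718) = (1+1) × (2+1) × (1+1) = 12

12 divisors


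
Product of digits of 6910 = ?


6 × 9 × 1 × 0 = 0


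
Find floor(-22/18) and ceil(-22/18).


-22/18 = -1.2222
floor = -2
ceil = -1

floor = -2, ceil = -1


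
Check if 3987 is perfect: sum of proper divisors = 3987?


Proper divisors of 3987: 1, 3, 9, 443, 1329
Sum = 1 + 3 + 9 + 443 + 1329 = 1785

No, 3987 is not perfect (1785 ≠ 3987)


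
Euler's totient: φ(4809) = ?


4809 = 3 × 7 × 229
Prime factors: 3, 7, 229
φ(4809) = 4809 × (1-1/3) × (1-1/7) × (1-1/229)
= 4809 × 2/3 × 6/7 × 228/229 = 2736

φ(4809) = 2736


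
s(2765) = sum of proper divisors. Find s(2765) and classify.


Proper divisors: 1, 5, 7, 35, 79, 395, 553
Sum = 1 + 5 + 7 + 35 + 79 + 395 + 553 = 1075
1075 < 2765 → deficient

s(2765) = 1075 (deficient)


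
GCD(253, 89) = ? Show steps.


253 = 2 * 89 + 75
89 = 1 * 75 + 14
75 = 5 * 14 + 5
14 = 2 * 5 + 4
5 = 1 * 4 + 1
4 = 4 * 1 + 0
GCD = 1


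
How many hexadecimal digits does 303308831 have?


303308831 in base 16 = 1214201F
Number of digits = 8

8 digits (base 16)


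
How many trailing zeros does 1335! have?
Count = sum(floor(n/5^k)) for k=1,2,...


floor(1335/5) = 267
floor(1335/25) = 53
floor(1335/125) = 10
floor(1335/625) = 2
Total = 332

332 trailing zeros


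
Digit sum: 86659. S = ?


8 + 6 + 6 + 5 + 9 = 34


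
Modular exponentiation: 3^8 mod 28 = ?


3^1 mod 28 = 3
3^2 mod 28 = 9
3^3 mod 28 = 27
3^4 mod 28 = 25
3^5 mod 28 = 19
3^6 mod 28 = 1
3^7 mod 28 = 3
3^8 mod 28 = 9


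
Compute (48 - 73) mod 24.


48 - 73 = -25
-25 mod 24 = 23


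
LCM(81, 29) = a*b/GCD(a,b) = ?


GCD(81, 29) = 1
LCM = 81*29/1 = 2349/1 = 2349

LCM = 2349


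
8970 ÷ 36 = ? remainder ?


8970 = 36 * 249 + 6
Check: 8964 + 6 = 8970

q = 249, r = 6


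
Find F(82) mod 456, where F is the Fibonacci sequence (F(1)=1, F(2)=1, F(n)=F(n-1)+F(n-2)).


F(k) mod 456 for k=1..82:
1, 1, 2, 3, 5, 8, 13, 21, 34, 55, 89, 144, 233, 377, 154, 75, 229, 304, 77, 381, 2, 383, 385, 312, 241, 97, 338, 435, 317, 296, 157, 453, 154, 151, 305, 0, 305, 305, 154, 3, 157, 160, 317, 21, 338, 359, 241, 144, 385, 73, 2, 75, 77, 152, 229, 381, 154, 79, 233, 312, 89, 401, 34, 435, 13, 448, 5, 453, 2, 455, 1, 0, 1, 1, 2, 3, 5, 8, 13, 21, 34, 55
F(82) mod 456 = 55


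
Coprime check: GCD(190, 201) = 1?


Euclidean algorithm:
201 = 1 * 190 + 11
190 = 17 * 11 + 3
11 = 3 * 3 + 2
3 = 1 * 2 + 1
2 = 2 * 1 + 0
GCD(190, 201) = 1

Yes, coprime (GCD = 1)


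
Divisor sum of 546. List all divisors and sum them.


Divisors of 546: 1, 2, 3, 6, 7, 13, 14, 21, 26, 39, 42, 78, 91, 182, 273, 546
Sum = 1 + 2 + 3 + 6 + 7 + 13 + 14 + 21 + 26 + 39 + 42 + 78 + 91 + 182 + 273 + 546 = 1344

σ(546) = 1344


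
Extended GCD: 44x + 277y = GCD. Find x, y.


Tabular extended Euclidean (each row: r = 44*s + 277*t):
r=44, s=1, t=0
r=277, s=0, t=1
q=0: r=44, s=1, t=0   [44*(1) + 277*(0) = 44]
q=6: r=13, s=-6, t=1   [44*(-6) + 277*(1) = 13]
q=3: r=5, s=19, t=-3   [44*(19) + 277*(-3) = 5]
q=2: r=3, s=-44, t=7   [44*(-44) + 277*(7) = 3]
q=1: r=2, s=63, t=-10   [44*(63) + 277*(-10) = 2]
q=1: r=1, s=-107, t=17   [44*(-107) + 277*(17) = 1]
q=2: r=0, s=277, t=-44   [44*(277) + 277*(-44) = 0]
GCD = 1; from the row with r=1: x=-107, y=17
Check: 44*(-107) + 277*(17) = -4708 + 4709 = 1

GCD = 1, x = -107, y = 17


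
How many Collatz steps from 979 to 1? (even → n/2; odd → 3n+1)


979 → 2938 → 1469 → 4408 → 2204 → 1102 → 551 → 1654 → 827 → 2482 → 1241 → 3724 → 1862 → 931 → 2794 → 1397 → 4192 → 2096 → 1048 → 524 → 262 → 131 → 394 → 197 → 592 → 296 → 148 → 74 → 37 → 112 → 56 → 28 → 14 → 7 → 22 → 11 → 34 → 17 → 52 → 26 → 13 → 40 → 20 → 10 → 5 → 16 → 8 → 4 → 2 → 1
Total steps = 49

49 steps


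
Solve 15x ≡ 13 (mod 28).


GCD(15, 28) = 1, unique solution
a^(-1) mod 28 = 15
x = 15 * 13 mod 28 = 27

x ≡ 27 (mod 28)


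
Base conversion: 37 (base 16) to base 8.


37 (base 16) = 55 (decimal)
55 (decimal) = 67 (base 8)


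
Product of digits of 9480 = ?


9 × 4 × 8 × 0 = 0


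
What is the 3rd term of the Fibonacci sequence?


Sequence: 1, 1, 2
F(3) = 2


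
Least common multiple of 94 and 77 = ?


GCD(94, 77) = 1
LCM = 94*77/1 = 7238/1 = 7238

LCM = 7238


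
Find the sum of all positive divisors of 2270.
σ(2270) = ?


Divisors of 2270: 1, 2, 5, 10, 227, 454, 1135, 2270
Sum = 1 + 2 + 5 + 10 + 227 + 454 + 1135 + 2270 = 4104

σ(2270) = 4104


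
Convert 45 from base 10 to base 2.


45 (base 10) = 45 (decimal)
45 (decimal) = 101101 (base 2)


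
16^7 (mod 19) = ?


16^1 mod 19 = 16
16^2 mod 19 = 9
16^3 mod 19 = 11
16^4 mod 19 = 5
16^5 mod 19 = 4
16^6 mod 19 = 7
16^7 mod 19 = 17


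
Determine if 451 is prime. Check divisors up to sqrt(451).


451 / 11 = 41 (exact division)
451 is NOT prime.

No, 451 is not prime


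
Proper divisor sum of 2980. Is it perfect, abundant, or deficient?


Proper divisors: 1, 2, 4, 5, 10, 20, 149, 298, 596, 745, 1490
Sum = 1 + 2 + 4 + 5 + 10 + 20 + 149 + 298 + 596 + 745 + 1490 = 3320
3320 > 2980 → abundant

s(2980) = 3320 (abundant)


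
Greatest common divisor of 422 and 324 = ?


422 = 1 * 324 + 98
324 = 3 * 98 + 30
98 = 3 * 30 + 8
30 = 3 * 8 + 6
8 = 1 * 6 + 2
6 = 3 * 2 + 0
GCD = 2


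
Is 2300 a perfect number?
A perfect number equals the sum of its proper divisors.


Proper divisors of 2300: 1, 2, 4, 5, 10, 20, 23, 25, 46, 50, 92, 100, 115, 230, 460, 575, 1150
Sum = 1 + 2 + 4 + 5 + 10 + 20 + 23 + 25 + 46 + 50 + 92 + 100 + 115 + 230 + 460 + 575 + 1150 = 2908

No, 2300 is not perfect (2908 ≠ 2300)


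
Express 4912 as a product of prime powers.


4912 / 2 = 2456
2456 / 2 = 1228
1228 / 2 = 614
614 / 2 = 307
307 / 307 = 1
4912 = 2^4 × 307


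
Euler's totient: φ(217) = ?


217 = 7 × 31
Prime factors: 7, 31
φ(217) = 217 × (1-1/7) × (1-1/31)
= 217 × 6/7 × 30/31 = 180

φ(217) = 180


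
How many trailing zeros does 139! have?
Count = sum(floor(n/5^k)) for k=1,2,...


floor(139/5) = 27
floor(139/25) = 5
floor(139/125) = 1
Total = 33

33 trailing zeros


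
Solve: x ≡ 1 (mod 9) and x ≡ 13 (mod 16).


M = 9*16 = 144
M1 = M/9 = 16, M2 = M/16 = 9
M1^(-1) mod 9 = 4, M2^(-1) mod 16 = 9
x = 1*16*4 + 13*9*9 = 1117
1117 mod 144 = 109
Check: 109 mod 9 = 1 ✓, 109 mod 16 = 13 ✓

x ≡ 109 (mod 144)


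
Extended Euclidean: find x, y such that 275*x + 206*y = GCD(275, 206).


Tabular extended Euclidean (each row: r = 275*s + 206*t):
r=275, s=1, t=0
r=206, s=0, t=1
q=1: r=69, s=1, t=-1   [275*(1) + 206*(-1) = 69]
q=2: r=68, s=-2, t=3   [275*(-2) + 206*(3) = 68]
q=1: r=1, s=3, t=-4   [275*(3) + 206*(-4) = 1]
q=68: r=0, s=-206, t=275   [275*(-206) + 206*(275) = 0]
GCD = 1; from the row with r=1: x=3, y=-4
Check: 275*(3) + 206*(-4) = 825 - 824 = 1

GCD = 1, x = 3, y = -4


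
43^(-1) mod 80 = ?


Use the extended Euclidean algorithm on (80, 43); each row r = 80*s + 43*t:
r=80, s=1, t=0
r=43, s=0, t=1
q=1: r=37, s=1, t=-1   [80*(1) + 43*(-1) = 37]
q=1: r=6, s=-1, t=2   [80*(-1) + 43*(2) = 6]
q=6: r=1, s=7, t=-13   [80*(7) + 43*(-13) = 1]
q=6: r=0, s=-43, t=80   [80*(-43) + 43*(80) = 0]
GCD = 1 with t = -13, so 43*(-13) ≡ 1 (mod 80)
Inverse = -13 mod 80 = 67
Check: 43 * 67 = 2881 ≡ 1 (mod 80)

43^(-1) ≡ 67 (mod 80)


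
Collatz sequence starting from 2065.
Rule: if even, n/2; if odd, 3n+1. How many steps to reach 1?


2065 → 6196 → 3098 → 1549 → 4648 → 2324 → 1162 → 581 → 1744 → 872 → 436 → 218 → 109 → 328 → 164 → 82 → 41 → 124 → 62 → 31 → 94 → 47 → 142 → 71 → 214 → 107 → 322 → 161 → 484 → 242 → 121 → 364 → 182 → 91 → 274 → 137 → 412 → 206 → 103 → 310 → 155 → 466 → 233 → 700 → 350 → 175 → 526 → 263 → 790 → 395 → 1186 → 593 → 1780 → 890 → 445 → 1336 → 668 → 334 → 167 → 502 → 251 → 754 → 377 → 1132 → 566 → 283 → 850 → 425 → 1276 → 638 → 319 → 958 → 479 → 1438 → 719 → 2158 → 1079 → 3238 → 1619 → 4858 → 2429 → 7288 → 3644 → 1822 → 911 → 2734 → 1367 → 4102 → 2051 → 6154 → 3077 → 9232 → 4616 → 2308 → 1154 → 577 → 1732 → 866 → 433 → 1300 → 650 → 325 → 976 → 488 → 244 → 122 → 61 → 184 → 92 → 46 → 23 → 70 → 35 → 106 → 53 → 160 → 80 → 40 → 20 → 10 → 5 → 16 → 8 → 4 → 2 → 1
Total steps = 125

125 steps


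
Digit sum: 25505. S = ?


2 + 5 + 5 + 0 + 5 = 17


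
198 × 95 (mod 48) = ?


198 × 95 = 18810
18810 mod 48 = 42


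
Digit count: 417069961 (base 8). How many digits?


417069961 in base 8 = 3066775611
Number of digits = 10

10 digits (base 8)


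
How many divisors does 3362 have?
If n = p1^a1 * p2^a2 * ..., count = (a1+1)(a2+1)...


3362 = 2^1 × 41^2
d(3362) = (1+1) × (2+1) = 6

6 divisors


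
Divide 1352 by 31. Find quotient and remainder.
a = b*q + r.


1352 = 31 * 43 + 19
Check: 1333 + 19 = 1352

q = 43, r = 19


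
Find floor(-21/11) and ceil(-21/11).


-21/11 = -1.9091
floor = -2
ceil = -1

floor = -2, ceil = -1


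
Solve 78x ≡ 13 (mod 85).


GCD(78, 85) = 1, unique solution
a^(-1) mod 85 = 12
x = 12 * 13 mod 85 = 71

x ≡ 71 (mod 85)


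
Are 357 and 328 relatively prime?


Euclidean algorithm:
357 = 1 * 328 + 29
328 = 11 * 29 + 9
29 = 3 * 9 + 2
9 = 4 * 2 + 1
2 = 2 * 1 + 0
GCD(357, 328) = 1

Yes, coprime (GCD = 1)


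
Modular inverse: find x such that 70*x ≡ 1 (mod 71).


Use the extended Euclidean algorithm on (71, 70); each row r = 71*s + 70*t:
r=71, s=1, t=0
r=70, s=0, t=1
q=1: r=1, s=1, t=-1   [71*(1) + 70*(-1) = 1]
q=70: r=0, s=-70, t=71   [71*(-70) + 70*(71) = 0]
GCD = 1 with t = -1, so 70*(-1) ≡ 1 (mod 71)
Inverse = -1 mod 71 = 70
Check: 70 * 70 = 4900 ≡ 1 (mod 71)

70^(-1) ≡ 70 (mod 71)


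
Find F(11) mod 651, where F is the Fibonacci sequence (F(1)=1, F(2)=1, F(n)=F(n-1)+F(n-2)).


F(k) mod 651 for k=1..11:
1, 1, 2, 3, 5, 8, 13, 21, 34, 55, 89
F(11) mod 651 = 89


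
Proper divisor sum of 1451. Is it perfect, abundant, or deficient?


Proper divisors: 1
Sum = 1 = 1
1 < 1451 → deficient

s(1451) = 1 (deficient)


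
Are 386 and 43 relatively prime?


Euclidean algorithm:
386 = 8 * 43 + 42
43 = 1 * 42 + 1
42 = 42 * 1 + 0
GCD(386, 43) = 1

Yes, coprime (GCD = 1)


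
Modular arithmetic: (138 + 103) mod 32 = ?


138 + 103 = 241
241 mod 32 = 17


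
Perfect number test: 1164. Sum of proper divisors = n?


Proper divisors of 1164: 1, 2, 3, 4, 6, 12, 97, 194, 291, 388, 582
Sum = 1 + 2 + 3 + 4 + 6 + 12 + 97 + 194 + 291 + 388 + 582 = 1580

No, 1164 is not perfect (1580 ≠ 1164)


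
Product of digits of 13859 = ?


1 × 3 × 8 × 5 × 9 = 1080


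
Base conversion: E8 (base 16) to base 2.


E8 (base 16) = 232 (decimal)
232 (decimal) = 11101000 (base 2)


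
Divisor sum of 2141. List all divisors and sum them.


Divisors of 2141: 1, 2141
Sum = 1 + 2141 = 2142

σ(2141) = 2142


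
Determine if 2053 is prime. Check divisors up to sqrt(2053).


Check divisors up to sqrt(2053) = 45.3100
No divisors found.
2053 is prime.

Yes, 2053 is prime


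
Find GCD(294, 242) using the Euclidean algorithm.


294 = 1 * 242 + 52
242 = 4 * 52 + 34
52 = 1 * 34 + 18
34 = 1 * 18 + 16
18 = 1 * 16 + 2
16 = 8 * 2 + 0
GCD = 2


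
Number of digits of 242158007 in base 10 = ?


242158007 has 9 digits in base 10
floor(log10(242158007)) + 1 = floor(8.3841) + 1 = 9

9 digits (base 10)


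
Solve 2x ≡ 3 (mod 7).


GCD(2, 7) = 1, unique solution
a^(-1) mod 7 = 4
x = 4 * 3 mod 7 = 5

x ≡ 5 (mod 7)


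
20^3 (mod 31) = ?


20^1 mod 31 = 20
20^2 mod 31 = 28
20^3 mod 31 = 2


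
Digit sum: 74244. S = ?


7 + 4 + 2 + 4 + 4 = 21


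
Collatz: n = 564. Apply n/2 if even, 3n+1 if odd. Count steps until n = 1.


564 → 282 → 141 → 424 → 212 → 106 → 53 → 160 → 80 → 40 → 20 → 10 → 5 → 16 → 8 → 4 → 2 → 1
Total steps = 17

17 steps


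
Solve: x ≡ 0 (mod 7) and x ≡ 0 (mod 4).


M = 7*4 = 28
M1 = M/7 = 4, M2 = M/4 = 7
M1^(-1) mod 7 = 2, M2^(-1) mod 4 = 3
x = 0*4*2 + 0*7*3 = 0
0 mod 28 = 0
Check: 0 mod 7 = 0 ✓, 0 mod 4 = 0 ✓

x ≡ 0 (mod 28)


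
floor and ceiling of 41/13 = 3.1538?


41/13 = 3.1538
floor = 3
ceil = 4

floor = 3, ceil = 4


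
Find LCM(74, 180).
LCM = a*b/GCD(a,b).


GCD(74, 180) = 2
LCM = 74*180/2 = 13320/2 = 6660

LCM = 6660


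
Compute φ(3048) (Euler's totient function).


3048 = 2^3 × 3 × 127
Prime factors: 2, 3, 127
φ(3048) = 3048 × (1-1/2) × (1-1/3) × (1-1/127)
= 3048 × 1/2 × 2/3 × 126/127 = 1008

φ(3048) = 1008


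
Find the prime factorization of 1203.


1203 / 3 = 401
401 / 401 = 1
1203 = 3 × 401


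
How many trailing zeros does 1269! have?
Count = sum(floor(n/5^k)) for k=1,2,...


floor(1269/5) = 253
floor(1269/25) = 50
floor(1269/125) = 10
floor(1269/625) = 2
Total = 315

315 trailing zeros


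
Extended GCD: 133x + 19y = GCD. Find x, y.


Tabular extended Euclidean (each row: r = 133*s + 19*t):
r=133, s=1, t=0
r=19, s=0, t=1
q=7: r=0, s=1, t=-7   [133*(1) + 19*(-7) = 0]
GCD = 19; from the row with r=19: x=0, y=1
Check: 133*(0) + 19*(1) = 0 + 19 = 19

GCD = 19, x = 0, y = 1


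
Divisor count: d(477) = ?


477 = 3^2 × 53^1
d(477) = (2+1) × (1+1) = 6

6 divisors


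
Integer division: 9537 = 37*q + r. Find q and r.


9537 = 37 * 257 + 28
Check: 9509 + 28 = 9537

q = 257, r = 28


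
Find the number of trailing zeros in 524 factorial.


floor(524/5) = 104
floor(524/25) = 20
floor(524/125) = 4
Total = 128

128 trailing zeros


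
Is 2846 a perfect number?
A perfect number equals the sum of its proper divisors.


Proper divisors of 2846: 1, 2, 1423
Sum = 1 + 2 + 1423 = 1426

No, 2846 is not perfect (1426 ≠ 2846)


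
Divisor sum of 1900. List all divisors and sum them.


Divisors of 1900: 1, 2, 4, 5, 10, 19, 20, 25, 38, 50, 76, 95, 100, 190, 380, 475, 950, 1900
Sum = 1 + 2 + 4 + 5 + 10 + 19 + 20 + 25 + 38 + 50 + 76 + 95 + 100 + 190 + 380 + 475 + 950 + 1900 = 4340

σ(1900) = 4340


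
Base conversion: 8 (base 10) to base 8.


8 (base 10) = 8 (decimal)
8 (decimal) = 10 (base 8)


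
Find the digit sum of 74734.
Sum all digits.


7 + 4 + 7 + 3 + 4 = 25


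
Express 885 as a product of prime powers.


885 / 3 = 295
295 / 5 = 59
59 / 59 = 1
885 = 3 × 5 × 59


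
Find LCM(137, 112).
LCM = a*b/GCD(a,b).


GCD(137, 112) = 1
LCM = 137*112/1 = 15344/1 = 15344

LCM = 15344


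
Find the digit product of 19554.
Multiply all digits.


1 × 9 × 5 × 5 × 4 = 900


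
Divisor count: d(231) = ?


231 = 3^1 × 7^1 × 11^1
d(231) = (1+1) × (1+1) × (1+1) = 8

8 divisors


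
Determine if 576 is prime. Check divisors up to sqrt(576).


576 / 2 = 288 (exact division)
576 is NOT prime.

No, 576 is not prime


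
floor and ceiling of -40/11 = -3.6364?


-40/11 = -3.6364
floor = -4
ceil = -3

floor = -4, ceil = -3


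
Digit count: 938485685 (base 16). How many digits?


938485685 in base 16 = 37F027B5
Number of digits = 8

8 digits (base 16)


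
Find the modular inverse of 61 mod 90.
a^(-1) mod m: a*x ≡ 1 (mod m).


Use the extended Euclidean algorithm on (90, 61); each row r = 90*s + 61*t:
r=90, s=1, t=0
r=61, s=0, t=1
q=1: r=29, s=1, t=-1   [90*(1) + 61*(-1) = 29]
q=2: r=3, s=-2, t=3   [90*(-2) + 61*(3) = 3]
q=9: r=2, s=19, t=-28   [90*(19) + 61*(-28) = 2]
q=1: r=1, s=-21, t=31   [90*(-21) + 61*(31) = 1]
q=2: r=0, s=61, t=-90   [90*(61) + 61*(-90) = 0]
GCD = 1 with t = 31, so 61*(31) ≡ 1 (mod 90)
Inverse = 31 mod 90 = 31
Check: 61 * 31 = 1891 ≡ 1 (mod 90)

61^(-1) ≡ 31 (mod 90)


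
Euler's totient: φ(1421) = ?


1421 = 7^2 × 29
Prime factors: 7, 29
φ(1421) = 1421 × (1-1/7) × (1-1/29)
= 1421 × 6/7 × 28/29 = 1176

φ(1421) = 1176


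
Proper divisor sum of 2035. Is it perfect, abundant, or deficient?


Proper divisors: 1, 5, 11, 37, 55, 185, 407
Sum = 1 + 5 + 11 + 37 + 55 + 185 + 407 = 701
701 < 2035 → deficient

s(2035) = 701 (deficient)


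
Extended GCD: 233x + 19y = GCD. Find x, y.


Tabular extended Euclidean (each row: r = 233*s + 19*t):
r=233, s=1, t=0
r=19, s=0, t=1
q=12: r=5, s=1, t=-12   [233*(1) + 19*(-12) = 5]
q=3: r=4, s=-3, t=37   [233*(-3) + 19*(37) = 4]
q=1: r=1, s=4, t=-49   [233*(4) + 19*(-49) = 1]
q=4: r=0, s=-19, t=233   [233*(-19) + 19*(233) = 0]
GCD = 1; from the row with r=1: x=4, y=-49
Check: 233*(4) + 19*(-49) = 932 - 931 = 1

GCD = 1, x = 4, y = -49


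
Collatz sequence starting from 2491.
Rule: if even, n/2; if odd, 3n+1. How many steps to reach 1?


2491 → 7474 → 3737 → 11212 → 5606 → 2803 → 8410 → 4205 → 12616 → 6308 → 3154 → 1577 → 4732 → 2366 → 1183 → 3550 → 1775 → 5326 → 2663 → 7990 → 3995 → 11986 → 5993 → 17980 → 8990 → 4495 → 13486 → 6743 → 20230 → 10115 → 30346 → 15173 → 45520 → 22760 → 11380 → 5690 → 2845 → 8536 → 4268 → 2134 → 1067 → 3202 → 1601 → 4804 → 2402 → 1201 → 3604 → 1802 → 901 → 2704 → 1352 → 676 → 338 → 169 → 508 → 254 → 127 → 382 → 191 → 574 → 287 → 862 → 431 → 1294 → 647 → 1942 → 971 → 2914 → 1457 → 4372 → 2186 → 1093 → 3280 → 1640 → 820 → 410 → 205 → 616 → 308 → 154 → 77 → 232 → 116 → 58 → 29 → 88 → 44 → 22 → 11 → 34 → 17 → 52 → 26 → 13 → 40 → 20 → 10 → 5 → 16 → 8 → 4 → 2 → 1
Total steps = 102

102 steps
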